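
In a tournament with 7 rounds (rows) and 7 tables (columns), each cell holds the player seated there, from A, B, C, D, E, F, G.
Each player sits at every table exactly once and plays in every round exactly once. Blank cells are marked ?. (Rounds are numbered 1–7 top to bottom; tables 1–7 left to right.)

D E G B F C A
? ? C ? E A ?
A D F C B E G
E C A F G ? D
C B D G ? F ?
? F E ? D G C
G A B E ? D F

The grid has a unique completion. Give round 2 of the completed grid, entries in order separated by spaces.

Round 2, table 2: round 2 has {A, C, E} and table 2 has {A, B, C, D, E, F}, leaving only G.
Round 2, table 4: round 2 has {A, C, E, G} and table 4 has {B, C, E, F, G}, leaving only D.
Round 2, table 7: round 2 has {A, C, D, E, G} and table 7 has {A, C, D, F, G}, leaving only B.
Round 2, table 1: round 2 has {A, B, C, D, E, G} and table 1 has {A, C, D, E, G}, leaving only F.
So round 2 reads: F G C D E A B.

F G C D E A B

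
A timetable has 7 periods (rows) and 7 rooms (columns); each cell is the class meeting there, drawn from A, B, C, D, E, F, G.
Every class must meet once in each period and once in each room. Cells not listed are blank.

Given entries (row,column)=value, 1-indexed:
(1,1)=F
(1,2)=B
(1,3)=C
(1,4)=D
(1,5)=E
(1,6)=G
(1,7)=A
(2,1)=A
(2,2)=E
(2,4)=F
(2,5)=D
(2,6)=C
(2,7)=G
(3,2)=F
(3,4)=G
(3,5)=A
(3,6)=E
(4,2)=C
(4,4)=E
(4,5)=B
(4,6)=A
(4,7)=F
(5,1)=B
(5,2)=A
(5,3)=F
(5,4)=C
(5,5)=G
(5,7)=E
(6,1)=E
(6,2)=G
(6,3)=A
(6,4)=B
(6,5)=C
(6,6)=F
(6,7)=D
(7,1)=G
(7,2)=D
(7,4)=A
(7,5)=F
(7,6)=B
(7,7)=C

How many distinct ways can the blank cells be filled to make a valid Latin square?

Period 2, room 3: eliminating its period and room leaves {B}.
Period 3, room 1: eliminating its period and room leaves {C, D}.
Period 3, room 3: eliminating its period and room leaves {B, D}.
Period 3, room 7: eliminating its period and room leaves {B}.
Period 4, room 1: eliminating its period and room leaves {D}.
Period 4, room 3: eliminating its period and room leaves {D, G}.
Period 5, room 6: eliminating its period and room leaves {D}.
Period 7, room 3: eliminating its period and room leaves {E}.
Only one assignment across all blanks avoids any period or room repeat, giving 1 completion.

1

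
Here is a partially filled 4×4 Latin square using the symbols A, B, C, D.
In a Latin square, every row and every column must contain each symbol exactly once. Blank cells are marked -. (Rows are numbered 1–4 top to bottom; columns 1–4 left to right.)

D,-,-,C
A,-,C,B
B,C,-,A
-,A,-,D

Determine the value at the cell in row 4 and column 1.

C

Row 4 already has {A, D} and column 1 already has {A, B, D}, so row 4, column 1 must be C.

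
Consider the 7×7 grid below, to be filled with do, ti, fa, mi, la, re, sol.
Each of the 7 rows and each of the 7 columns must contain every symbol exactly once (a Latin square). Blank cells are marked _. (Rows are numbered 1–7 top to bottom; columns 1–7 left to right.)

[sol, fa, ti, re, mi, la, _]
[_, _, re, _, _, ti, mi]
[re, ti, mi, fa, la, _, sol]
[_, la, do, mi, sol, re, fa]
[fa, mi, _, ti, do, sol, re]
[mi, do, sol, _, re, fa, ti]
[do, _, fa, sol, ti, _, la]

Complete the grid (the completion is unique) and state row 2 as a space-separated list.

Row 2, column 1: row 2 has {ti, mi, re} and column 1 has {do, fa, mi, re, sol}, leaving only la.
Row 2, column 2: row 2 has {ti, mi, la, re} and column 2 has {do, ti, fa, mi, la}, leaving only sol.
Row 2, column 4: row 2 has {ti, mi, la, re, sol} and column 4 has {ti, fa, mi, re, sol}, leaving only do.
Row 2, column 5: row 2 has {do, ti, mi, la, re, sol} and column 5 has {do, ti, mi, la, re, sol}, leaving only fa.
So row 2 reads: la sol re do fa ti mi.

la sol re do fa ti mi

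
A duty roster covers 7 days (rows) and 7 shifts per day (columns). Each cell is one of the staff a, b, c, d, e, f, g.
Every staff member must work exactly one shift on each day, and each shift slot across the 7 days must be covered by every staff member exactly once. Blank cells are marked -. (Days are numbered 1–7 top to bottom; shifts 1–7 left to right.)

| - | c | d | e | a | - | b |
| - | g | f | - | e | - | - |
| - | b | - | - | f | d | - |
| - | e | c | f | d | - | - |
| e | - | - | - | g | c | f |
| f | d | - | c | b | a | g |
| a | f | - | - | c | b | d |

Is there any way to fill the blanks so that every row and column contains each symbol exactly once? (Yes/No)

No

Day 2, shift 6: day 2 together with shift 6 already contain {a, b, c, d, e, f, g} — every symbol — so nothing can go there. The grid has no valid completion.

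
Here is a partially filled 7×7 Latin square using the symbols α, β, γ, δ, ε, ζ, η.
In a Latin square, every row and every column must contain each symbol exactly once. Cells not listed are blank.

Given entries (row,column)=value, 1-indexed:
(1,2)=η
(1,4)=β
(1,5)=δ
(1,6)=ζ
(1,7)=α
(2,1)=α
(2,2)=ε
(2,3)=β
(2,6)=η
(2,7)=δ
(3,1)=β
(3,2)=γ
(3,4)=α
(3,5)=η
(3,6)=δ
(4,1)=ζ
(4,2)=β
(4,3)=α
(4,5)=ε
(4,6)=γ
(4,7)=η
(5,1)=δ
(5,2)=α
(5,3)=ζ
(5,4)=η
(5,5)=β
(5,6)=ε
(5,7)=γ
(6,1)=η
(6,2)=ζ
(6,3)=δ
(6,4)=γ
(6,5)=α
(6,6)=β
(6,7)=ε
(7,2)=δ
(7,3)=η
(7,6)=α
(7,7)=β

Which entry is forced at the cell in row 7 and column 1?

γ

Row 2, column 4: row 2 has {α, β, δ, ε, η} and column 4 has {α, β, γ, η}, leaving only ζ.
Row 2, column 5: row 2 has {α, β, δ, ε, ζ, η} and column 5 has {α, β, δ, ε, η}, leaving only γ.
Row 3, column 3: row 3 has {α, β, γ, δ, η} and column 3 has {α, β, δ, ζ, η}, leaving only ε.
Row 1, column 3: row 1 has {α, β, δ, ζ, η} and column 3 has {α, β, δ, ε, ζ, η}, leaving only γ.
Row 1, column 1: row 1 has {α, β, γ, δ, ζ, η} and column 1 has {α, β, δ, ζ, η}, leaving only ε.
Row 7 already has {α, β, δ, η} and column 1 already has {α, β, δ, ε, ζ, η}, so row 7, column 1 must be γ.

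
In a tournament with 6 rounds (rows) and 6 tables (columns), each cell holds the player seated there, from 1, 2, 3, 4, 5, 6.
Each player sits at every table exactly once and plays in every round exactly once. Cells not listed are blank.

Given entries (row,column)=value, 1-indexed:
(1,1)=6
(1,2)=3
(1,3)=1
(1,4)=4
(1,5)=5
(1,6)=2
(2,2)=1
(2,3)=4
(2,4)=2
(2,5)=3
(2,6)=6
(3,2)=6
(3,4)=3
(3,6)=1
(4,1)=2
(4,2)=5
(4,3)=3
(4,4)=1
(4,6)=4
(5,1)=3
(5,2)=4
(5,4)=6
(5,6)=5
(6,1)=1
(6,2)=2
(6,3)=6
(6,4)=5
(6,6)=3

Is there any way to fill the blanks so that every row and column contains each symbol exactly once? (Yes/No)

Yes

No round or table among the givens repeats a symbol, and propagating forced cells runs into no contradiction.
One valid completion exists (for instance, 6 3 1 4 5 2 / 5 1 4 2 3 6 / 4 6 5 3 2 1 / 2 5 3 1 6 4 / 3 4 2 6 1 5 / 1 2 6 5 4 3).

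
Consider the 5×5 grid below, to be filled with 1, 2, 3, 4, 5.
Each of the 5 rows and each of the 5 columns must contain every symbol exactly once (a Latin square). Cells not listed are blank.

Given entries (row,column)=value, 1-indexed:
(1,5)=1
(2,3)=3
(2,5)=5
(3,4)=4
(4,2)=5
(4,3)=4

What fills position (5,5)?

4

Row 5, column 5 is narrowed to {2, 3, 4}.
If it were 2, then row 4, column 5 would be left with no valid symbol.
If it were 3, then row 4, column 5 would be left with no valid symbol.
So row 5, column 5 must be 4.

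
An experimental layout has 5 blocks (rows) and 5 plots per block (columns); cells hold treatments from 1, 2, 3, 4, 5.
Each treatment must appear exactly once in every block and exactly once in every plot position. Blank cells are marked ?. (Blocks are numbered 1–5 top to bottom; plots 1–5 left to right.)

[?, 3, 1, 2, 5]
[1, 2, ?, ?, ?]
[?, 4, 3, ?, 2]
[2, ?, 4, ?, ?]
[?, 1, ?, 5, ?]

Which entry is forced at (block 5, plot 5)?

4

Block 1, plot 1: block 1 has {1, 2, 3, 5} and plot 1 has {1, 2}, leaving only 4.
Block 2, plot 3: block 2 has {1, 2} and plot 3 has {1, 3, 4}, leaving only 5.
Block 3, plot 1: block 3 has {2, 3, 4} and plot 1 has {1, 2, 4}, leaving only 5.
Block 3, plot 4: block 3 has {2, 3, 4, 5} and plot 4 has {2, 5}, leaving only 1.
Block 4, plot 2: block 4 has {2, 4} and plot 2 has {1, 2, 3, 4}, leaving only 5.
Block 4, plot 4: block 4 has {2, 4, 5} and plot 4 has {1, 2, 5}, leaving only 3.
Block 2, plot 4: block 2 has {1, 2, 5} and plot 4 has {1, 2, 3, 5}, leaving only 4.
Block 2, plot 5: block 2 has {1, 2, 4, 5} and plot 5 has {2, 5}, leaving only 3.
Block 5 already has {1, 5} and plot 5 already has {2, 3, 5}, so block 5, plot 5 must be 4.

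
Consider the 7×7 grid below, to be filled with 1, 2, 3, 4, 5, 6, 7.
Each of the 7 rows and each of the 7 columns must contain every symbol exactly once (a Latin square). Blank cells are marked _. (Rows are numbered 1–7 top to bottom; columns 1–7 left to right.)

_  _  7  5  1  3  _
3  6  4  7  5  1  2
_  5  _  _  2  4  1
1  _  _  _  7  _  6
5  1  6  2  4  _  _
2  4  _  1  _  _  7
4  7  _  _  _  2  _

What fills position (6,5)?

3

Row 1, column 1: row 1 has {1, 3, 5, 7} and column 1 has {1, 2, 3, 4, 5}, leaving only 6.
Row 1, column 2: row 1 has {1, 3, 5, 6, 7} and column 2 has {1, 4, 5, 6, 7}, leaving only 2.
Row 1, column 7: row 1 has {1, 2, 3, 5, 6, 7} and column 7 has {1, 2, 6, 7}, leaving only 4.
Row 3, column 1: row 3 has {1, 2, 4, 5} and column 1 has {1, 2, 3, 4, 5, 6}, leaving only 7.
Row 3, column 3: row 3 has {1, 2, 4, 5, 7} and column 3 has {4, 6, 7}, leaving only 3.
Row 3, column 4: row 3 has {1, 2, 3, 4, 5, 7} and column 4 has {1, 2, 5, 7}, leaving only 6.
Row 4, column 2: row 4 has {1, 6, 7} and column 2 has {1, 2, 4, 5, 6, 7}, leaving only 3.
Row 4, column 4: row 4 has {1, 3, 6, 7} and column 4 has {1, 2, 5, 6, 7}, leaving only 4.
Row 4, column 6: row 4 has {1, 3, 4, 6, 7} and column 6 has {1, 2, 3, 4}, leaving only 5.
Row 4, column 3: row 4 has {1, 3, 4, 5, 6, 7} and column 3 has {3, 4, 6, 7}, leaving only 2.
Row 5, column 6: row 5 has {1, 2, 4, 5, 6} and column 6 has {1, 2, 3, 4, 5}, leaving only 7.
Row 5, column 7: row 5 has {1, 2, 4, 5, 6, 7} and column 7 has {1, 2, 4, 6, 7}, leaving only 3.
Row 6, column 3: row 6 has {1, 2, 4, 7} and column 3 has {2, 3, 4, 6, 7}, leaving only 5.
Row 6, column 6: row 6 has {1, 2, 4, 5, 7} and column 6 has {1, 2, 3, 4, 5, 7}, leaving only 6.
Row 6 already has {1, 2, 4, 5, 6, 7} and column 5 already has {1, 2, 4, 5, 7}, so row 6, column 5 must be 3.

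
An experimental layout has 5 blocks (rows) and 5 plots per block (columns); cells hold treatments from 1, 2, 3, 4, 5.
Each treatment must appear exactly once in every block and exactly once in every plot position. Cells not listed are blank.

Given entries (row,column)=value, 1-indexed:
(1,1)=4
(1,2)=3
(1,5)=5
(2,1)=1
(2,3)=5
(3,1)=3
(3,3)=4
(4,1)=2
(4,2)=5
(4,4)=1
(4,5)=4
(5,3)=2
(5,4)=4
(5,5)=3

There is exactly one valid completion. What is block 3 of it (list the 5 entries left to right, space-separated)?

Block 1, plot 3: block 1 has {3, 4, 5} and plot 3 has {2, 4, 5}, leaving only 1.
Block 1, plot 4: block 1 has {1, 3, 4, 5} and plot 4 has {1, 4}, leaving only 2.
Block 3, plot 4: block 3 has {3, 4} and plot 4 has {1, 2, 4}, leaving only 5.
Block 2, plot 4: block 2 has {1, 5} and plot 4 has {1, 2, 4, 5}, leaving only 3.
Block 2, plot 5: block 2 has {1, 3, 5} and plot 5 has {3, 4, 5}, leaving only 2.
Block 3, plot 5: block 3 has {3, 4, 5} and plot 5 has {2, 3, 4, 5}, leaving only 1.
Block 3, plot 2: block 3 has {1, 3, 4, 5} and plot 2 has {3, 5}, leaving only 2.
So block 3 reads: 3 2 4 5 1.

3 2 4 5 1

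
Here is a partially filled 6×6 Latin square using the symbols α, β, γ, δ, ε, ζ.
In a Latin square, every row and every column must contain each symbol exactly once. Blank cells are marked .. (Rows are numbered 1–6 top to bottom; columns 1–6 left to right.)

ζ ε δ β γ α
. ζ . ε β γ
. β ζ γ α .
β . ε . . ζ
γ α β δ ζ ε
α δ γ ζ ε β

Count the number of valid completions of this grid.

Row 2, column 1: eliminating its row and column leaves {δ}.
Row 2, column 3: eliminating its row and column leaves {α}.
Row 3, column 1: eliminating its row and column leaves {δ, ε}.
Row 3, column 6: eliminating its row and column leaves {δ}.
Row 4, column 2: eliminating its row and column leaves {γ}.
Row 4, column 4: eliminating its row and column leaves {α}.
Row 4, column 5: eliminating its row and column leaves {δ}.
Only one assignment across all blanks avoids any row or column repeat, giving 1 completion.

1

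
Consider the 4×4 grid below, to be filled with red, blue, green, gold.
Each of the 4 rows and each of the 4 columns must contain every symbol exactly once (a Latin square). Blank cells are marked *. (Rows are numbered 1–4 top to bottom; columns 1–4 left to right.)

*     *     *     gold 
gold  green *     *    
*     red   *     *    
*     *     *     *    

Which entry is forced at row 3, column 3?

gold

Row 1, column 2: row 1 has {gold} and column 2 has {red, green}, leaving only blue.
Row 4, column 2: row 4 has {} and column 2 has {red, blue, green}, leaving only gold.
Row 3, column 3 is narrowed to {blue, green, gold}.
If it were blue, then row 4, column 3 would be left with no valid symbol.
If it were green, then row 4, column 3 would be left with no valid symbol.
So row 3, column 3 must be gold.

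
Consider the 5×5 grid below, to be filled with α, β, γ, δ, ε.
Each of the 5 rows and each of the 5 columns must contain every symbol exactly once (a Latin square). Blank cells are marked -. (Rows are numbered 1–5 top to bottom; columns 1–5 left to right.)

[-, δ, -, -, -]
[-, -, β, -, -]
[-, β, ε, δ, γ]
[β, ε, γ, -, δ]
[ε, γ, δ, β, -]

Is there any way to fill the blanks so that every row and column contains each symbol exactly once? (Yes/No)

No row or column among the givens repeats a symbol, and propagating forced cells runs into no contradiction.
One valid completion exists (for instance, γ δ α ε β / δ α β γ ε / α β ε δ γ / β ε γ α δ / ε γ δ β α).

Yes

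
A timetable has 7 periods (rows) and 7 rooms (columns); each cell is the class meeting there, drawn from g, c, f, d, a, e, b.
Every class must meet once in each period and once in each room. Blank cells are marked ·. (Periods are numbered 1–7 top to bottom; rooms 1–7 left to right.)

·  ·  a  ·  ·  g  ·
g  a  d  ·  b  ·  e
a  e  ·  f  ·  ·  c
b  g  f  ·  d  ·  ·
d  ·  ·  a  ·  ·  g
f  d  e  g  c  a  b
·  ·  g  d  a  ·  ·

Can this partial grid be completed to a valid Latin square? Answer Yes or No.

No period or room among the givens repeats a symbol, and propagating forced cells runs into no contradiction.
One valid completion exists (for instance, e c a b f g d / g a d c b f e / a e b f g d c / b g f e d c a / d f c a e b g / f d e g c a b / c b g d a e f).

Yes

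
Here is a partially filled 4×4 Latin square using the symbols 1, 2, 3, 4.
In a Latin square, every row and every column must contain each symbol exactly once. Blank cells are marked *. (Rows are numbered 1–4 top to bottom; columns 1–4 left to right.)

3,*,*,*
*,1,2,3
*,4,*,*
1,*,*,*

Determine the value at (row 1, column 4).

4

Row 1, column 2: row 1 has {3} and column 2 has {1, 4}, leaving only 2.
Row 2, column 1: row 2 has {1, 2, 3} and column 1 has {1, 3}, leaving only 4.
Row 3, column 1: row 3 has {4} and column 1 has {1, 3, 4}, leaving only 2.
Row 3, column 4: row 3 has {2, 4} and column 4 has {3}, leaving only 1.
Row 1 already has {2, 3} and column 4 already has {1, 3}, so row 1, column 4 must be 4.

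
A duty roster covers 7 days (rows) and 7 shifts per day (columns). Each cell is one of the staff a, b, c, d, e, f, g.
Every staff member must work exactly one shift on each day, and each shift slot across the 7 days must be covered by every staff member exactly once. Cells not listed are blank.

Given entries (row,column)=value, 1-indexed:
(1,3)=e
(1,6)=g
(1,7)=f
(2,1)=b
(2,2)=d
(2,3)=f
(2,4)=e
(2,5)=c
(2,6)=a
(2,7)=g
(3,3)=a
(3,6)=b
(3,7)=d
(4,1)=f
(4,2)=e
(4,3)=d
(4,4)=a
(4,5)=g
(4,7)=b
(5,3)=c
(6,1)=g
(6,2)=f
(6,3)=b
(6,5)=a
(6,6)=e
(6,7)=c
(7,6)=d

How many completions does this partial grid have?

Day 1, shift 1: eliminating its day and shift leaves {a, c, d}.
Day 1, shift 2: eliminating its day and shift leaves {a, b, c}.
Day 1, shift 4: eliminating its day and shift leaves {b, c, d}.
Day 1, shift 5: eliminating its day and shift leaves {b, d}.
Day 3, shift 1: eliminating its day and shift leaves {c, e}.
Day 3, shift 2: eliminating its day and shift leaves {c, g}.
Day 3, shift 4: eliminating its day and shift leaves {c, f, g}.
Day 3, shift 5: eliminating its day and shift leaves {e, f}.
Day 4, shift 6: eliminating its day and shift leaves {c}.
Day 5, shift 1: eliminating its day and shift leaves {a, d, e}.
Day 5, shift 2: eliminating its day and shift leaves {a, b, g}.
Day 5, shift 4: eliminating its day and shift leaves {b, d, f, g}.
Day 5, shift 5: eliminating its day and shift leaves {b, d, e, f}.
Day 5, shift 6: eliminating its day and shift leaves {f}.
Day 5, shift 7: eliminating its day and shift leaves {a, e}.
Day 6, shift 4: eliminating its day and shift leaves {d}.
Day 7, shift 1: eliminating its day and shift leaves {a, c, e}.
Day 7, shift 2: eliminating its day and shift leaves {a, b, c, g}.
Day 7, shift 3: eliminating its day and shift leaves {g}.
Day 7, shift 4: eliminating its day and shift leaves {b, c, f, g}.
Day 7, shift 5: eliminating its day and shift leaves {b, e, f}.
Day 7, shift 7: eliminating its day and shift leaves {a, e}.
Enumerating the assignments across these blanks that avoid any day or shift repeat gives 9 completions.

9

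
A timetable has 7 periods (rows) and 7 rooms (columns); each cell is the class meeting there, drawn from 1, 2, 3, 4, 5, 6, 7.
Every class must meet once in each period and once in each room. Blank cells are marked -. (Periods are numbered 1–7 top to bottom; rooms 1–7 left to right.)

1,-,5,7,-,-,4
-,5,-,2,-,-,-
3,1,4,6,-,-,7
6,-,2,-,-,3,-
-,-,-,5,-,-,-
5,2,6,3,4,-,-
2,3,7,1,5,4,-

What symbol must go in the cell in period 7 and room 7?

6

Period 7 already has {1, 2, 3, 4, 5, 7} and room 7 already has {4, 7}, so period 7, room 7 must be 6.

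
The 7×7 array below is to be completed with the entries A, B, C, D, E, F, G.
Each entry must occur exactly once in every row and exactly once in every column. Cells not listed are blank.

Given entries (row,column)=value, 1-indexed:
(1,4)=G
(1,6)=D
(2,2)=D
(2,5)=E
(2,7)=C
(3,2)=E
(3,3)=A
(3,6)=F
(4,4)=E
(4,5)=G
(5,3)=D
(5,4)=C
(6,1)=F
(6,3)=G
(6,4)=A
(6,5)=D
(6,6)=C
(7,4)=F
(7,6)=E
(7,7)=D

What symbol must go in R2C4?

B

Row 2 already has {C, D, E} and column 4 already has {A, C, E, F, G}, so row 2, column 4 must be B.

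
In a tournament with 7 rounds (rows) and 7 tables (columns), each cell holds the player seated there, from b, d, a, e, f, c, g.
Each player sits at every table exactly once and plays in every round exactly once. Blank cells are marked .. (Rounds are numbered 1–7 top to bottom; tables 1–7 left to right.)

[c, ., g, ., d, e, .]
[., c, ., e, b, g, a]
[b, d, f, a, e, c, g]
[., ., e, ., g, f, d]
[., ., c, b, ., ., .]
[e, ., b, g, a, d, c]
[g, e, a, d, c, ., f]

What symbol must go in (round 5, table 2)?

Round 1, table 4: round 1 has {d, e, c, g} and table 4 has {b, d, a, e, g}, leaving only f.
Round 1, table 7: round 1 has {d, e, f, c, g} and table 7 has {d, a, f, c, g}, leaving only b.
Round 1, table 2: round 1 has {b, d, e, f, c, g} and table 2 has {d, e, c}, leaving only a.
Round 2, table 3: round 2 has {b, a, e, c, g} and table 3 has {b, a, e, f, c, g}, leaving only d.
Round 2, table 1: round 2 has {b, d, a, e, c, g} and table 1 has {b, e, c, g}, leaving only f.
Round 4, table 1: round 4 has {d, e, f, g} and table 1 has {b, e, f, c, g}, leaving only a.
Round 4, table 2: round 4 has {d, a, e, f, g} and table 2 has {d, a, e, c}, leaving only b.
Round 4, table 4: round 4 has {b, d, a, e, f, g} and table 4 has {b, d, a, e, f, g}, leaving only c.
Round 5, table 1: round 5 has {b, c} and table 1 has {b, a, e, f, c, g}, leaving only d.
Round 5, table 5: round 5 has {b, d, c} and table 5 has {b, d, a, e, c, g}, leaving only f.
Round 5 already has {b, d, f, c} and table 2 already has {b, d, a, e, c}, so round 5, table 2 must be g.

g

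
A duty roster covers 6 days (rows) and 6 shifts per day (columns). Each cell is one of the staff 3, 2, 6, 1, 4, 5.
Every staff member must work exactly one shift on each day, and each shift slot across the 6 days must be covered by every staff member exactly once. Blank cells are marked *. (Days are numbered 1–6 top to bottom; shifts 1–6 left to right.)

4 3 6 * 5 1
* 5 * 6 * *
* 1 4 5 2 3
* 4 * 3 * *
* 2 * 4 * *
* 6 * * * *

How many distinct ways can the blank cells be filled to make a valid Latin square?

Day 1, shift 4: eliminating its day and shift leaves {2}.
Day 2, shift 1: eliminating its day and shift leaves {3, 2, 1}.
Day 2, shift 3: eliminating its day and shift leaves {3, 2, 1}.
Day 2, shift 5: eliminating its day and shift leaves {3, 1, 4}.
Day 2, shift 6: eliminating its day and shift leaves {2, 4}.
Day 3, shift 1: eliminating its day and shift leaves {6}.
Day 4, shift 1: eliminating its day and shift leaves {2, 6, 1, 5}.
Day 4, shift 3: eliminating its day and shift leaves {2, 1, 5}.
Day 4, shift 5: eliminating its day and shift leaves {6, 1}.
Day 4, shift 6: eliminating its day and shift leaves {2, 6, 5}.
Day 5, shift 1: eliminating its day and shift leaves {3, 6, 1, 5}.
Day 5, shift 3: eliminating its day and shift leaves {3, 1, 5}.
Day 5, shift 5: eliminating its day and shift leaves {3, 6, 1}.
Day 5, shift 6: eliminating its day and shift leaves {6, 5}.
Day 6, shift 1: eliminating its day and shift leaves {3, 2, 1, 5}.
Day 6, shift 3: eliminating its day and shift leaves {3, 2, 1, 5}.
Day 6, shift 4: eliminating its day and shift leaves {2, 1}.
Day 6, shift 5: eliminating its day and shift leaves {3, 1, 4}.
Day 6, shift 6: eliminating its day and shift leaves {2, 4, 5}.
Enumerating the assignments across these blanks that avoid any day or shift repeat gives 20 completions.

20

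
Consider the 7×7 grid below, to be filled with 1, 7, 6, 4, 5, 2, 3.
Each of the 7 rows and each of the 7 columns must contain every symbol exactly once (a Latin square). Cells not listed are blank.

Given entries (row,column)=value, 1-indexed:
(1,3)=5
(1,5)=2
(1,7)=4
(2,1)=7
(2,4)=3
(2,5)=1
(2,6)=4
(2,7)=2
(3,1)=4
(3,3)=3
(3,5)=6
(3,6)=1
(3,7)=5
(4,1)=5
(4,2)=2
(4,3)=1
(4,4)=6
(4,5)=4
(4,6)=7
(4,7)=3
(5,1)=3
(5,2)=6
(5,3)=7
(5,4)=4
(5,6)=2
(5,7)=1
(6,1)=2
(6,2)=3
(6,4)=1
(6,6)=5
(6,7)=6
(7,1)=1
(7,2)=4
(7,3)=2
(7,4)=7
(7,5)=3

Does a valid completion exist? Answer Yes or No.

Row 1, column 4: row 1 together with column 4 already contain {1, 7, 6, 4, 5, 2, 3} — every symbol — so nothing can go there. The grid has no valid completion.

No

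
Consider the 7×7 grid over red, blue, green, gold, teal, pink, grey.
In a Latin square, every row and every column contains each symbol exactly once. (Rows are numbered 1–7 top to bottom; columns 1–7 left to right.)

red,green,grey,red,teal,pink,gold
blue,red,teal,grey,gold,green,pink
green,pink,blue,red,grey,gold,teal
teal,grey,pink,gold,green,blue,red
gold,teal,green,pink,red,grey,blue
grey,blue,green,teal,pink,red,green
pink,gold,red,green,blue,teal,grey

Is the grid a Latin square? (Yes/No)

No

Row 6 contains green twice (at columns 3 and 7); row 1 is also not a permutation.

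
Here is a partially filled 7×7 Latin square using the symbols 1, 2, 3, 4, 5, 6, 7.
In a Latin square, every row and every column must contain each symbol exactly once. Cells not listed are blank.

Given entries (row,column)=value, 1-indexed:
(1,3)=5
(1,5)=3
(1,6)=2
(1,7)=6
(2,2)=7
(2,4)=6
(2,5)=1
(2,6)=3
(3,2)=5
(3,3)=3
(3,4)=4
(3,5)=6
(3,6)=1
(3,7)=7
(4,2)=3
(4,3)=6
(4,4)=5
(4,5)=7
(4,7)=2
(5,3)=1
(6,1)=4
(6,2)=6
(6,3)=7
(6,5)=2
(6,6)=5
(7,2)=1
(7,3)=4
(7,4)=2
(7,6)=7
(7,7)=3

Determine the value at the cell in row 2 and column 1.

Row 1, column 2: row 1 has {2, 3, 5, 6} and column 2 has {1, 3, 5, 6, 7}, leaving only 4.
Row 2, column 3: row 2 has {1, 3, 6, 7} and column 3 has {1, 3, 4, 5, 6, 7}, leaving only 2.
Row 2 already has {1, 2, 3, 6, 7} and column 1 already has {4}, so row 2, column 1 must be 5.

5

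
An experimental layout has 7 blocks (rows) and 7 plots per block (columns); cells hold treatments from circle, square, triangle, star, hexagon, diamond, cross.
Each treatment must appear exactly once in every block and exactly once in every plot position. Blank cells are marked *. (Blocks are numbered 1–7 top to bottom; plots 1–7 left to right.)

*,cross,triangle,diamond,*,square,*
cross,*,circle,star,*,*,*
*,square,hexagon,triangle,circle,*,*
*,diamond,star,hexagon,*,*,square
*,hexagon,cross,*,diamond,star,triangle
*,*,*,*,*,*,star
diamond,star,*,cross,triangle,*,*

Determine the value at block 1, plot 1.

hexagon

Block 2, plot 2: block 2 has {circle, star, cross} and plot 2 has {square, star, hexagon, diamond, cross}, leaving only triangle.
Block 3, plot 1: block 3 has {circle, square, triangle, hexagon} and plot 1 has {diamond, cross}, leaving only star.
Block 4, plot 5: block 4 has {square, star, hexagon, diamond} and plot 5 has {circle, triangle, diamond}, leaving only cross.
Block 6, plot 2: block 6 has {star} and plot 2 has {square, triangle, star, hexagon, diamond, cross}, leaving only circle.
Block 6, plot 4: block 6 has {circle, star} and plot 4 has {triangle, star, hexagon, diamond, cross}, leaving only square.
Block 5, plot 4: block 5 has {triangle, star, hexagon, diamond, cross} and plot 4 has {square, triangle, star, hexagon, diamond, cross}, leaving only circle.
Block 5, plot 1: block 5 has {circle, triangle, star, hexagon, diamond, cross} and plot 1 has {star, diamond, cross}, leaving only square.
Block 6, plot 3: block 6 has {circle, square, star} and plot 3 has {circle, triangle, star, hexagon, cross}, leaving only diamond.
Block 6, plot 5: block 6 has {circle, square, star, diamond} and plot 5 has {circle, triangle, diamond, cross}, leaving only hexagon.
Block 1, plot 5: block 1 has {square, triangle, diamond, cross} and plot 5 has {circle, triangle, hexagon, diamond, cross}, leaving only star.
Block 2, plot 5: block 2 has {circle, triangle, star, cross} and plot 5 has {circle, triangle, star, hexagon, diamond, cross}, leaving only square.
Block 6, plot 1: block 6 has {circle, square, star, hexagon, diamond} and plot 1 has {square, star, diamond, cross}, leaving only triangle.
Block 4, plot 1: block 4 has {square, star, hexagon, diamond, cross} and plot 1 has {square, triangle, star, diamond, cross}, leaving only circle.
Block 1 already has {square, triangle, star, diamond, cross} and plot 1 already has {circle, square, triangle, star, diamond, cross}, so block 1, plot 1 must be hexagon.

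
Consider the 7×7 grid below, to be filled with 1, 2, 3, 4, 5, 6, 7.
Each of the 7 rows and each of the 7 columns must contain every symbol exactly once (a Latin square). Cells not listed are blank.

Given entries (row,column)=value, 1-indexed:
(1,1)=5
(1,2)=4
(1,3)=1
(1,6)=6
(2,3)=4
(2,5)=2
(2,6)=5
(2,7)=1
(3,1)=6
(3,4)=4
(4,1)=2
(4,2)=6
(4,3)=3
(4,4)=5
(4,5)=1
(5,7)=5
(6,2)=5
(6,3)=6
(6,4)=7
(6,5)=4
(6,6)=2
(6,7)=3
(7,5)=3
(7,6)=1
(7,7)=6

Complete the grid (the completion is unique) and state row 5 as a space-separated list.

3 2 7 1 6 4 5

Row 1, column 5: row 1 has {1, 4, 5, 6} and column 5 has {1, 2, 3, 4}, leaving only 7.
Row 5, column 5: row 5 has {5} and column 5 has {1, 2, 3, 4, 7}, leaving only 6.
Row 1, column 7: row 1 has {1, 4, 5, 6, 7} and column 7 has {1, 3, 5, 6}, leaving only 2.
Row 1, column 4: row 1 has {1, 2, 4, 5, 6, 7} and column 4 has {4, 5, 7}, leaving only 3.
Row 2, column 4: row 2 has {1, 2, 4, 5} and column 4 has {3, 4, 5, 7}, leaving only 6.
Row 3, column 5: row 3 has {4, 6} and column 5 has {1, 2, 3, 4, 6, 7}, leaving only 5.
Row 3, column 7: row 3 has {4, 5, 6} and column 7 has {1, 2, 3, 5, 6}, leaving only 7.
Row 3, column 3: row 3 has {4, 5, 6, 7} and column 3 has {1, 3, 4, 6}, leaving only 2.
Row 5, column 3: row 5 has {5, 6} and column 3 has {1, 2, 3, 4, 6}, leaving only 7.
Row 3, column 6: row 3 has {2, 4, 5, 6, 7} and column 6 has {1, 2, 5, 6}, leaving only 3.
Row 5, column 6: row 5 has {5, 6, 7} and column 6 has {1, 2, 3, 5, 6}, leaving only 4.
Row 3, column 2: row 3 has {2, 3, 4, 5, 6, 7} and column 2 has {4, 5, 6}, leaving only 1.
Row 4, column 6: row 4 has {1, 2, 3, 5, 6} and column 6 has {1, 2, 3, 4, 5, 6}, leaving only 7.
Row 4, column 7: row 4 has {1, 2, 3, 5, 6, 7} and column 7 has {1, 2, 3, 5, 6, 7}, leaving only 4.
Row 6, column 1: row 6 has {2, 3, 4, 5, 6, 7} and column 1 has {2, 5, 6}, leaving only 1.
Row 5, column 1: row 5 has {4, 5, 6, 7} and column 1 has {1, 2, 5, 6}, leaving only 3.
Row 5, column 2: row 5 has {3, 4, 5, 6, 7} and column 2 has {1, 4, 5, 6}, leaving only 2.
Row 5, column 4: row 5 has {2, 3, 4, 5, 6, 7} and column 4 has {3, 4, 5, 6, 7}, leaving only 1.
So row 5 reads: 3 2 7 1 6 4 5.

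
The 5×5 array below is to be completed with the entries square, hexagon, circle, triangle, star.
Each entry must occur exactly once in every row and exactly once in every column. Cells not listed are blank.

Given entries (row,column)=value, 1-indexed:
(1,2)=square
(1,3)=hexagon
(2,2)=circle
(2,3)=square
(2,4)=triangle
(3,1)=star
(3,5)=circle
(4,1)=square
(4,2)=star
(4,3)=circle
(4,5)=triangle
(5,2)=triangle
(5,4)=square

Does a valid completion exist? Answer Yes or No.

No

Row 1, column 5: row 1 has {square, hexagon} and column 5 has {circle, triangle}, so it must be star.
Row 1, column 4: row 1 has {square, hexagon, star} and column 4 has {square, triangle}, so it must be circle.
Row 1, column 1: row 1 has {square, hexagon, circle, star} and column 1 has {square, star}, so it must be triangle.
Row 2, column 1: row 2 has {square, circle, triangle} and column 1 has {square, triangle, star}, so it must be hexagon.
Now row 2, column 5: row 2 together with column 5 already contain {square, hexagon, circle, triangle, star} — every symbol — so nothing can go there. The grid has no valid completion.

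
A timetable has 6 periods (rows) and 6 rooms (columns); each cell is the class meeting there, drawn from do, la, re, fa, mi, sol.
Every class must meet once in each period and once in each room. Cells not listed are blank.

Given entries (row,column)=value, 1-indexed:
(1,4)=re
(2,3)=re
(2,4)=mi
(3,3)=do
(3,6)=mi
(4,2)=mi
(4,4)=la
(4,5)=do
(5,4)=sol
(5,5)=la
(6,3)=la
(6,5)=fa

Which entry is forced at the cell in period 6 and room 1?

mi

Period 2, room 5: period 2 has {re, mi} and room 5 has {do, la, fa}, leaving only sol.
Period 1, room 5: period 1 has {re} and room 5 has {do, la, fa, sol}, leaving only mi.
Period 3, room 4: period 3 has {do, mi} and room 4 has {la, re, mi, sol}, leaving only fa.
Period 3, room 5: period 3 has {do, fa, mi} and room 5 has {do, la, fa, mi, sol}, leaving only re.
Period 6, room 4: period 6 has {la, fa} and room 4 has {la, re, fa, mi, sol}, leaving only do.
Period 6, room 1 is narrowed to {re, mi, sol}.
If it were re, then period 6, room 6 would be left with no valid symbol.
If it were sol, then period 6, room 6 would be left with no valid symbol.
So period 6, room 1 must be mi.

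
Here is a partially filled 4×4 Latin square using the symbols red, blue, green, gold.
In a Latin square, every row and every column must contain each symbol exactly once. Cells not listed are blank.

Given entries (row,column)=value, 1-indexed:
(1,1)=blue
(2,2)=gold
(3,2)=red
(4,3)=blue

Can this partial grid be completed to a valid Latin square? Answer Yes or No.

Row 1, column 2: row 1 has {blue} and column 2 has {red, gold}, so it must be green.
Now row 4, column 2: row 4 together with column 2 already contain {red, blue, green, gold} — every symbol — so nothing can go there. The grid has no valid completion.

No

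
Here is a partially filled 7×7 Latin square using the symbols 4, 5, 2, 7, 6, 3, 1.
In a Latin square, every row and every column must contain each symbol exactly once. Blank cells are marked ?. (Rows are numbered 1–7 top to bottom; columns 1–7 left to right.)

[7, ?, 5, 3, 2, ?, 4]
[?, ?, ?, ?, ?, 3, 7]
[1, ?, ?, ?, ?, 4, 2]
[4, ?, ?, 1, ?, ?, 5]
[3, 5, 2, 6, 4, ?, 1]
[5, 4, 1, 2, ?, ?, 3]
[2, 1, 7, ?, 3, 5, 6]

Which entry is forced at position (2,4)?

Row 1, column 2: row 1 has {4, 5, 2, 7, 3} and column 2 has {4, 5, 1}, leaving only 6.
Row 1, column 6: row 1 has {4, 5, 2, 7, 6, 3} and column 6 has {4, 5, 3}, leaving only 1.
Row 2, column 1: row 2 has {7, 3} and column 1 has {4, 5, 2, 7, 3, 1}, leaving only 6.
Row 2, column 2: row 2 has {7, 6, 3} and column 2 has {4, 5, 6, 1}, leaving only 2.
Row 2, column 3: row 2 has {2, 7, 6, 3} and column 3 has {5, 2, 7, 1}, leaving only 4.
Row 2 already has {4, 2, 7, 6, 3} and column 4 already has {2, 6, 3, 1}, so row 2, column 4 must be 5.

5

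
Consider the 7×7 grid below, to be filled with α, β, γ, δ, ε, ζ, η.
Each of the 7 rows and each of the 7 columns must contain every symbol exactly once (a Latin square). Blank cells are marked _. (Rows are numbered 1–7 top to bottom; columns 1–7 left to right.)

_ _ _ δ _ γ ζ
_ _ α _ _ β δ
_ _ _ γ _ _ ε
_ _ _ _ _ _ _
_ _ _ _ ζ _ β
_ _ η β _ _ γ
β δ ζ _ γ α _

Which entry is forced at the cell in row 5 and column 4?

α

Row 7, column 7: row 7 has {α, β, γ, δ, ζ} and column 7 has {β, γ, δ, ε, ζ}, leaving only η.
Row 4, column 7: row 4 has {} and column 7 has {β, γ, δ, ε, ζ, η}, leaving only α.
Row 7, column 4: row 7 has {α, β, γ, δ, ζ, η} and column 4 has {β, γ, δ}, leaving only ε.
Row 5, column 4 is narrowed to {α, η}.
If it were η, then row 4, column 4 would be left with no valid symbol.
So row 5, column 4 must be α.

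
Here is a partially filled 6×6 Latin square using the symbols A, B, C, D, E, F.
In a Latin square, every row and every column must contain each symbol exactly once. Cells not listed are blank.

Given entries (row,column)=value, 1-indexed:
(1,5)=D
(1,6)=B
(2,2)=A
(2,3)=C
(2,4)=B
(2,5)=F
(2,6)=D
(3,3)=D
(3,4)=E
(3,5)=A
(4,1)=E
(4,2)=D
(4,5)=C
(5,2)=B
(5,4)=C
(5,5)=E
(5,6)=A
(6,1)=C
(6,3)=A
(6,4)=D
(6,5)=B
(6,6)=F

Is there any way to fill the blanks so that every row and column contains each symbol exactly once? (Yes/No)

No

Row 2, column 1: row 2 together with column 1 already contain {A, B, C, D, E, F} — every symbol — so nothing can go there. The grid has no valid completion.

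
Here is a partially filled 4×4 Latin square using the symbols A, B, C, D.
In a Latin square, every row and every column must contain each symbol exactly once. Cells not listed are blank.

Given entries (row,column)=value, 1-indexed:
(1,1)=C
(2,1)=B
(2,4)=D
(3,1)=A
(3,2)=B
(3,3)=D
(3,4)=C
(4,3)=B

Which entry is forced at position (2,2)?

Row 1, column 3: row 1 has {C} and column 3 has {B, D}, leaving only A.
Row 1, column 2: row 1 has {A, C} and column 2 has {B}, leaving only D.
Row 1, column 4: row 1 has {A, C, D} and column 4 has {C, D}, leaving only B.
Row 2, column 3: row 2 has {B, D} and column 3 has {A, B, D}, leaving only C.
Row 2 already has {B, C, D} and column 2 already has {B, D}, so row 2, column 2 must be A.

A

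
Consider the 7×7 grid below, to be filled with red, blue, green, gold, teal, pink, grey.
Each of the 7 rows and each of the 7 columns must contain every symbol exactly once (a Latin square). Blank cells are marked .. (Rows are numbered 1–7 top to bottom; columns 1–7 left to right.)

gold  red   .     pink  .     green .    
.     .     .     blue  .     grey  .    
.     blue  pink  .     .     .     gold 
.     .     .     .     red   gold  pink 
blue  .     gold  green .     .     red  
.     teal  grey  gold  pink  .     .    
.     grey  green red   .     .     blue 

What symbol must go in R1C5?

Row 4, column 2: row 4 has {red, gold, pink} and column 2 has {red, blue, teal, grey}, leaving only green.
Row 5, column 2: row 5 has {red, blue, green, gold} and column 2 has {red, blue, green, teal, grey}, leaving only pink.
Row 2, column 2: row 2 has {blue, grey} and column 2 has {red, blue, green, teal, pink, grey}, leaving only gold.
Row 5, column 6: row 5 has {red, blue, green, gold, pink} and column 6 has {green, gold, grey}, leaving only teal.
Row 3, column 6: row 3 has {blue, gold, pink} and column 6 has {green, gold, teal, grey}, leaving only red.
Row 5, column 5: row 5 has {red, blue, green, gold, teal, pink} and column 5 has {red, pink}, leaving only grey.
Row 6, column 6: row 6 has {gold, teal, pink, grey} and column 6 has {red, green, gold, teal, grey}, leaving only blue.
Row 6, column 7: row 6 has {blue, gold, teal, pink, grey} and column 7 has {red, blue, gold, pink}, leaving only green.
Row 2, column 7: row 2 has {blue, gold, grey} and column 7 has {red, blue, green, gold, pink}, leaving only teal.
Row 1, column 7: row 1 has {red, green, gold, pink} and column 7 has {red, blue, green, gold, teal, pink}, leaving only grey.
Row 2, column 3: row 2 has {blue, gold, teal, grey} and column 3 has {green, gold, pink, grey}, leaving only red.
Row 2, column 5: row 2 has {red, blue, gold, teal, grey} and column 5 has {red, pink, grey}, leaving only green.
Row 2, column 1: row 2 has {red, blue, green, gold, teal, grey} and column 1 has {blue, gold}, leaving only pink.
Row 3, column 5: row 3 has {red, blue, gold, pink} and column 5 has {red, green, pink, grey}, leaving only teal.
Row 1 already has {red, green, gold, pink, grey} and column 5 already has {red, green, teal, pink, grey}, so row 1, column 5 must be blue.

blue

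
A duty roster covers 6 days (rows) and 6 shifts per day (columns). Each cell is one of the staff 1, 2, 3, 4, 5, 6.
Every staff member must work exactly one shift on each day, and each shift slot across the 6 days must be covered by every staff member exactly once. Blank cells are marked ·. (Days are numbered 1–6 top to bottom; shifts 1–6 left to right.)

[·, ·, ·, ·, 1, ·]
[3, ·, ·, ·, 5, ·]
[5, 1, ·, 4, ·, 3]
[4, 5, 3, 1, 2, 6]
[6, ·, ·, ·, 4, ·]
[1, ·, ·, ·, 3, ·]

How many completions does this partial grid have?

14

Day 1, shift 1: eliminating its day and shift leaves {2}.
Day 1, shift 2: eliminating its day and shift leaves {2, 3, 4, 6}.
Day 1, shift 3: eliminating its day and shift leaves {2, 4, 5, 6}.
Day 1, shift 4: eliminating its day and shift leaves {2, 3, 5, 6}.
Day 1, shift 6: eliminating its day and shift leaves {2, 4, 5}.
Day 2, shift 2: eliminating its day and shift leaves {2, 4, 6}.
Day 2, shift 3: eliminating its day and shift leaves {1, 2, 4, 6}.
Day 2, shift 4: eliminating its day and shift leaves {2, 6}.
Day 2, shift 6: eliminating its day and shift leaves {1, 2, 4}.
Day 3, shift 3: eliminating its day and shift leaves {2, 6}.
Day 3, shift 5: eliminating its day and shift leaves {6}.
Day 5, shift 2: eliminating its day and shift leaves {2, 3}.
Day 5, shift 3: eliminating its day and shift leaves {1, 2, 5}.
Day 5, shift 4: eliminating its day and shift leaves {2, 3, 5}.
Day 5, shift 6: eliminating its day and shift leaves {1, 2, 5}.
Day 6, shift 2: eliminating its day and shift leaves {2, 4, 6}.
Day 6, shift 3: eliminating its day and shift leaves {2, 4, 5, 6}.
Day 6, shift 4: eliminating its day and shift leaves {2, 5, 6}.
Day 6, shift 6: eliminating its day and shift leaves {2, 4, 5}.
Enumerating the assignments across these blanks that avoid any day or shift repeat gives 14 completions.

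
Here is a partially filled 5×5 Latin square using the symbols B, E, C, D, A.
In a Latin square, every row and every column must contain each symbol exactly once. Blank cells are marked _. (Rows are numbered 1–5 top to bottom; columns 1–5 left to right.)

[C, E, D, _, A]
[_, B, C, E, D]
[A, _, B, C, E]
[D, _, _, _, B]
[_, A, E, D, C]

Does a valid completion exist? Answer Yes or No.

No

Row 2, column 1: row 2 together with column 1 already contain {B, E, C, D, A} — every symbol — so nothing can go there. The grid has no valid completion.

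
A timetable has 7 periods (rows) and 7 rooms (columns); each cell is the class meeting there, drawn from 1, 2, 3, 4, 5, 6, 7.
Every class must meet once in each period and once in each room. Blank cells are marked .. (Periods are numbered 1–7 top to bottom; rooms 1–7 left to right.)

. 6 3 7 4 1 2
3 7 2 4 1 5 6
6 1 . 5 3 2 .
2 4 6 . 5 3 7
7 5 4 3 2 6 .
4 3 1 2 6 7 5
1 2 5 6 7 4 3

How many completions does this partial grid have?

Period 1, room 1: eliminating its period and room leaves {5}.
Period 3, room 3: eliminating its period and room leaves {7}.
Period 3, room 7: eliminating its period and room leaves {4}.
Period 4, room 4: eliminating its period and room leaves {1}.
Period 5, room 7: eliminating its period and room leaves {1}.
Only one assignment across all blanks avoids any period or room repeat, giving 1 completion.

1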